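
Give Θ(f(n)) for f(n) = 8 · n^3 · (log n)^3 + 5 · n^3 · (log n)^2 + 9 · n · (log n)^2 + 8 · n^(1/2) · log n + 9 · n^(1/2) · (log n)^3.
f(n) ∈ Θ(n^3 · (log n)^3)

Compare the terms by growth order. For large n, n^a · (log n)^b dominates n^a' · (log n)^b' iff a > a', or (a = a' and b > b'). Ranking the 5 terms shows the dominant one is 8 · n^3 · (log n)^3. Hence f(n) ∈ Θ(n^3 · (log n)^3).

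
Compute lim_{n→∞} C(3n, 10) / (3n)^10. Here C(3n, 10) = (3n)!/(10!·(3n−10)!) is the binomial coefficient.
lim = 1/10! = 1/3628800

With N = 3n → ∞: C(N, 10) / N^10 = [N(N−1)…(N−9)] / (10! · N^10) = (1/10!) · 1 · (1 − 1/(3n)) · … · (1 − 9/(3n)). Each factor → 1 as N → ∞, so the limit is 1/10! = 1/3628800.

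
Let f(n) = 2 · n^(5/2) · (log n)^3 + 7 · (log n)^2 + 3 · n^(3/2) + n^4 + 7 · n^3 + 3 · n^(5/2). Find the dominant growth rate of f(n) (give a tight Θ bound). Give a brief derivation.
f(n) ∈ Θ(n^4)

Compare the terms by growth order. For large n, n^a · (log n)^b dominates n^a' · (log n)^b' iff a > a', or (a = a' and b > b'). Ranking the 6 terms shows the dominant one is n^4. Hence f(n) ∈ Θ(n^4).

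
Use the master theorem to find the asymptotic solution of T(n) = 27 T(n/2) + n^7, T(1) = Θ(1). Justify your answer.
T(n) = Θ(n^7)

log_2 27 ≈ 4.755. f(n) = n^7 dominates n^(log_2 27) since 7 > 4.755, and the regularity condition a·f(n/b) = 27·(n/2)^7 = (27/128)·n^7 ≤ c·f(n) holds with c = 27/128 ≈ 0.211 < 1. So this is Case 3: T(n) = Θ(f(n)) = Θ(n^7).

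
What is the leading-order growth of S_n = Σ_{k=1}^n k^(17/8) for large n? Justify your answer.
S_n ~ (8/25) · n^(25/8)

Integral comparison: Σ_{k=1}^n k^(17/8) = ∫_0^n x^(17/8) dx + O(n^(17/8)). The integral is n^(1 + 17/8) / (1 + 17/8) = n^((17+8)/8) / ((17+8)/8) = (8/25) · n^(25/8).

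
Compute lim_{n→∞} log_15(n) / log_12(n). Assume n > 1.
lim = ln(12) / ln(15) = log_15(12)

Change of base: log_15(n) = ln n / ln 15 and log_12(n) = ln n / ln 12. The ratio is (ln n / ln 15) · (ln 12 / ln n) = ln 12 / ln 15, a constant independent of n. So the limit is ln 12 / ln 15 = log_15(12).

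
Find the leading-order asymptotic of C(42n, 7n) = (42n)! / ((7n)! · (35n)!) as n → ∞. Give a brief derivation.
C(42n, 7n) ~ (46656/3125)^(7n) · sqrt(3/(5π·7n))

Write N = 7n. Apply Stirling to each factorial:
  (6N)! ~ sqrt(2π·6N) · (6N/e)^(6N),
  N! ~ sqrt(2π N) · (N/e)^N,
  (5N)! ~ sqrt(2π·5N) · (5N/e)^(5N).
The exponential factors combine to (6N)^(6N) / (N^N · (5N)^(5N)) = 6^(6N)/5^(5N) = (6^6/5^5)^N = (46656/3125)^N.
The square-root prefactors combine to sqrt(2π·6N) / (sqrt(2π N)·sqrt(2π·5N)) = sqrt(6 / (2π·5·N)) = sqrt(3/(5π·7n)).
Substituting N = 7n: C(42n, 7n) ~ (46656/3125)^(7n) · sqrt(3/(5π·7n)).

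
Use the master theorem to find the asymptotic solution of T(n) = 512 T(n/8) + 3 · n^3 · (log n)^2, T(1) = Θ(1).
T(n) = Θ(n^3 · (log n)^3)

Here log_8 512 = 3 and f(n) = 3 · n^3 · (log n)^2 = Θ(n^(log_8 512) · (log n)^2). This is the extended Case 2 of the master theorem (f matches the critical exponent up to log factors), giving T(n) = Θ(n^(log_8 512) · (log n)^(2+1)) = Θ(n^3 · (log n)^3).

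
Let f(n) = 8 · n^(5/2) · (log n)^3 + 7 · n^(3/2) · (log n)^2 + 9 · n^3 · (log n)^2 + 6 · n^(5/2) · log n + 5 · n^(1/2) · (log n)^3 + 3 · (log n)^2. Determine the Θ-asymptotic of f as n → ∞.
f(n) ∈ Θ(n^3 · (log n)^2)

Compare the terms by growth order. For large n, n^a · (log n)^b dominates n^a' · (log n)^b' iff a > a', or (a = a' and b > b'). Ranking the 6 terms shows the dominant one is 9 · n^3 · (log n)^2. Hence f(n) ∈ Θ(n^3 · (log n)^2).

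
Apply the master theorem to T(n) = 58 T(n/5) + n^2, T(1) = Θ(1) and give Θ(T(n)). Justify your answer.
T(n) = Θ(n^(log_5 58))

Master theorem: compare f(n) = n^2 to n^(log_5 58) where log_5 58 ≈ 2.523. Since 2 < log_5 58, we have f(n) = O(n^(log_5 58 − ε)) for some ε > 0 — Case 1. Hence T(n) = Θ(n^(log_5 58)).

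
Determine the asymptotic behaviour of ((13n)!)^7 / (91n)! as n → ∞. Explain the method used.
((13n)!)^7/(91n)! ~ ((2π·13n)^(6/2) / sqrt(7)) · 7^(−7·13n)  →  0

Write N = 13n. Stirling: N! ~ sqrt(2π N)(N/e)^N and (7N)! ~ sqrt(2π·7N)·(7N/e)^(7N).
  (N!)^7/(7N)! ~ (2π N)^(7/2) (N/e)^(7N) / [sqrt(2π·7N) (7N/e)^(7N)]
     = (2π N)^(7/2) / sqrt(2π·7N) · (N/(7N))^(7N)
     = (2π N)^((7−1)/2) / sqrt(7) · 7^(−7N).
Since 7^7 > 1, the factor 7^(−7N) decays exponentially, so the ratio → 0. Substituting N = 13n gives the stated form.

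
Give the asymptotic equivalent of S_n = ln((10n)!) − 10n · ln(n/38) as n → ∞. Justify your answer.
S_n ~ 10n · (ln 380 − 1) + O(ln n)

Stirling: ln((10n)!) = 10n ln(10n) − 10n + O(ln n).
  S_n = 10n ln(10n) − 10n − 10n ln(n/38) + O(ln n)
      = 10n ln(10n) − 10n ln n + 10n ln 38 − 10n + O(ln n)
      = 10n ln 10 + 10n ln 38 − 10n + O(ln n)
      = 10n (ln 380 − 1) + O(ln n).
Numerically ln(380) − 1 ≈ 4.9402.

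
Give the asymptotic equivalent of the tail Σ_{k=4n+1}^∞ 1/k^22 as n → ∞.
Σ_{k>4n} 1/k^22 ~ 1/(21 · (4n)^21)

Compare to the integral: ∫_{4n}^∞ x^(−22) dx = [−x^(−21)/21]_{4n}^∞ = 1/((22−1)·(4n)^21). Euler-Maclaurin then gives
  Σ_{k>4n} 1/k^22 = ∫_{4n}^∞ dx/x^22 − 1/(2·(4n)^22) + O(1/(4n)^23).
(Equivalently this is ζ(22) − Σ_{k≤4n} 1/k^22.)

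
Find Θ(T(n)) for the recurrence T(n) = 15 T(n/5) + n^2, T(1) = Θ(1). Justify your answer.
T(n) = Θ(n^2)

log_5 15 ≈ 1.683. f(n) = n^2 dominates n^(log_5 15) since 2 > 1.683, and the regularity condition a·f(n/b) = 15·(n/5)^2 = (15/25)·n^2 ≤ c·f(n) holds with c = 15/25 ≈ 0.6 < 1. So this is Case 3: T(n) = Θ(f(n)) = Θ(n^2).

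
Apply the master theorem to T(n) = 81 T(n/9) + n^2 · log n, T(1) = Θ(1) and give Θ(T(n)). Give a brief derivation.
T(n) = Θ(n^2 · (log n)^2)

Here log_9 81 = 2 and f(n) = n^2 · log n = Θ(n^(log_9 81) · (log n)^1). This is the extended Case 2 of the master theorem (f matches the critical exponent up to log factors), giving T(n) = Θ(n^(log_9 81) · (log n)^(1+1)) = Θ(n^2 · (log n)^2).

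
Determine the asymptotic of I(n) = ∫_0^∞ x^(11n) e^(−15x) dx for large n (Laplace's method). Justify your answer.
I(n) ~ (sqrt(2π·11n) / 15) · (11n/(15e))^(11n)

Write the integrand as exp(11n ln x − 15x) and set f(x) = 11n ln x − 15x. Then f'(x) = 11n/x − 15 = 0 at x* = 11n/15, and f''(x*) = −11n/x*^2 = −15^2/(11n). Laplace's method (interior maximum) gives
  I(n) ~ e^(f(x*)) · sqrt(2π / |f''(x*)|)
        = exp(11n ln(11n/15) − 11n) · sqrt(2π · 11n / 15^2)
        = (11n/15)^(11n) e^(−11n) · sqrt(2π·11n) / 15
        = (sqrt(2π·11n) / 15) · (11n/(15e))^(11n).
This matches Γ(11n+1)/15^(11n+1) with Stirling applied to Γ.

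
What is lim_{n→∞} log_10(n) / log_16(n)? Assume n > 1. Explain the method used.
lim = ln(16) / ln(10) = log_10(16)

Change of base: log_10(n) = ln n / ln 10 and log_16(n) = ln n / ln 16. The ratio is (ln n / ln 10) · (ln 16 / ln n) = ln 16 / ln 10, a constant independent of n. So the limit is ln 16 / ln 10 = log_10(16).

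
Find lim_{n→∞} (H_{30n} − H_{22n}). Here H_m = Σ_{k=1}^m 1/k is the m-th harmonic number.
lim = ln(30/22) = ln(15/11)

Euler-Maclaurin gives H_m = ln m + γ + 1/(2m) + O(1/m^2). The γ and O(1/m) terms cancel in the difference:
  H_{30n} − H_{22n} = ln(30n) − ln(22n) + O(1/n) = ln(30/22) + O(1/n).
Hence the limit is ln(30/22) = ln(15/11).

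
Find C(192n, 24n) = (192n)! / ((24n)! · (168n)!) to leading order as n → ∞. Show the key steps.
C(192n, 24n) ~ (16777216/823543)^(24n) · sqrt(4/(7π·24n))

Write N = 24n. Apply Stirling to each factorial:
  (8N)! ~ sqrt(2π·8N) · (8N/e)^(8N),
  N! ~ sqrt(2π N) · (N/e)^N,
  (7N)! ~ sqrt(2π·7N) · (7N/e)^(7N).
The exponential factors combine to (8N)^(8N) / (N^N · (7N)^(7N)) = 8^(8N)/7^(7N) = (8^8/7^7)^N = (16777216/823543)^N.
The square-root prefactors combine to sqrt(2π·8N) / (sqrt(2π N)·sqrt(2π·7N)) = sqrt(8 / (2π·7·N)) = sqrt(4/(7π·24n)).
Substituting N = 24n: C(192n, 24n) ~ (16777216/823543)^(24n) · sqrt(4/(7π·24n)).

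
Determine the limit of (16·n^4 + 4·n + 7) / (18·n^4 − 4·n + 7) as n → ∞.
lim = 16/18 = 8/9

For large n the leading n^4 terms dominate both numerator and denominator. Dividing top and bottom by n^4, every other term tends to 0, leaving 16/18 = 8/9.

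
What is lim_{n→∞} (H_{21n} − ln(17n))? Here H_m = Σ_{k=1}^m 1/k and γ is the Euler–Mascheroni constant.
lim = ln(21/17) + γ

By Euler-Maclaurin, H_m = ln m + γ + O(1/m). So
  H_{21n} − ln(17n) = ln(21n) + γ − ln(17n) + O(1/n)
                       = ln(21/17) + γ + O(1/n).
Hence the limit is ln(21/17) + γ.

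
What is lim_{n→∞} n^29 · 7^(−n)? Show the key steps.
lim = 0

Exponentials with base > 1 dominate every fixed polynomial: for any fixed c, n^c / 7^n → 0 as n → ∞ (e.g. by the ratio test, or by writing 7^n = e^(n ln 7) and noting e^(n ln 7) / n^c → ∞). Hence n^29 · 7^(−n) = n^29 / 7^n → 0.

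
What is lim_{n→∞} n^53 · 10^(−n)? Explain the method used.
lim = 0

Exponentials with base > 1 dominate every fixed polynomial: for any fixed c, n^c / 10^n → 0 as n → ∞ (e.g. by the ratio test, or by writing 10^n = e^(n ln 10) and noting e^(n ln 10) / n^c → ∞). Hence n^53 · 10^(−n) = n^53 / 10^n → 0.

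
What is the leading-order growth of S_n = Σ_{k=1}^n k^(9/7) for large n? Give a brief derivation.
S_n ~ (7/16) · n^(16/7)

Integral comparison: Σ_{k=1}^n k^(9/7) = ∫_0^n x^(9/7) dx + O(n^(9/7)). The integral is n^(1 + 9/7) / (1 + 9/7) = n^((9+7)/7) / ((9+7)/7) = (7/16) · n^(16/7).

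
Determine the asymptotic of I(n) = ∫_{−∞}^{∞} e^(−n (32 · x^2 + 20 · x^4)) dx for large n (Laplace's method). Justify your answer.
I(n) ~ sqrt(π/(32n))

φ(x) = 32 · x^2 + 20 · x^4 has its unique global minimum at x* = 0 (since φ'(x) = 64x + 80x^3 = 0 only at x = 0 for real x with both coefficients positive, and φ → ∞ as |x| → ∞). At x* = 0, φ(0) = 0 and φ''(0) = 64. Laplace's method then gives
  I(n) ~ sqrt(2π / (n · φ''(0))) · e^(−n φ(0)) = sqrt(2π / (64n)) = sqrt(π/(32n)).
The 20 · x^4 term contributes only at subleading order (an O(1/n) relative correction).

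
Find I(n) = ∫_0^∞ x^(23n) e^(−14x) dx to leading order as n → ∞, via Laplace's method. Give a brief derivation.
I(n) ~ (sqrt(2π·23n) / 14) · (23n/(14e))^(23n)

Write the integrand as exp(23n ln x − 14x) and set f(x) = 23n ln x − 14x. Then f'(x) = 23n/x − 14 = 0 at x* = 23n/14, and f''(x*) = −23n/x*^2 = −14^2/(23n). Laplace's method (interior maximum) gives
  I(n) ~ e^(f(x*)) · sqrt(2π / |f''(x*)|)
        = exp(23n ln(23n/14) − 23n) · sqrt(2π · 23n / 14^2)
        = (23n/14)^(23n) e^(−23n) · sqrt(2π·23n) / 14
        = (sqrt(2π·23n) / 14) · (23n/(14e))^(23n).
This matches Γ(23n+1)/14^(23n+1) with Stirling applied to Γ.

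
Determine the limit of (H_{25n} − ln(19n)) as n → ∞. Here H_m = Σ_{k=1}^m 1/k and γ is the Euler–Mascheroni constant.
lim = ln(25/19) + γ

By Euler-Maclaurin, H_m = ln m + γ + O(1/m). So
  H_{25n} − ln(19n) = ln(25n) + γ − ln(19n) + O(1/n)
                       = ln(25/19) + γ + O(1/n).
Hence the limit is ln(25/19) + γ.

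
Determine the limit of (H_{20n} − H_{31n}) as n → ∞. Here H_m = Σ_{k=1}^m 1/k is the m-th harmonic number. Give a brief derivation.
lim = ln(20/31)

Euler-Maclaurin gives H_m = ln m + γ + 1/(2m) + O(1/m^2). The γ and O(1/m) terms cancel in the difference:
  H_{20n} − H_{31n} = ln(20n) − ln(31n) + O(1/n) = ln(20/31) + O(1/n).
Hence the limit is ln(20/31).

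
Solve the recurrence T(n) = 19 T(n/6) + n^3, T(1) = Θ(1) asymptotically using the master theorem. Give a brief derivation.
T(n) = Θ(n^3)

log_6 19 ≈ 1.643. f(n) = n^3 dominates n^(log_6 19) since 3 > 1.643, and the regularity condition a·f(n/b) = 19·(n/6)^3 = (19/216)·n^3 ≤ c·f(n) holds with c = 19/216 ≈ 0.088 < 1. So this is Case 3: T(n) = Θ(f(n)) = Θ(n^3).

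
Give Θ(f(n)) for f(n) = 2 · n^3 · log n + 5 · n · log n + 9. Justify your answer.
f(n) ∈ Θ(n^3 · log n)

Compare the terms by growth order. For large n, n^a · (log n)^b dominates n^a' · (log n)^b' iff a > a', or (a = a' and b > b'). Ranking the 3 terms shows the dominant one is 2 · n^3 · log n. Hence f(n) ∈ Θ(n^3 · log n).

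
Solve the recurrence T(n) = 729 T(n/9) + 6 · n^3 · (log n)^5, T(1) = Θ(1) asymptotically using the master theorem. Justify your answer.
T(n) = Θ(n^3 · (log n)^6)

Here log_9 729 = 3 and f(n) = 6 · n^3 · (log n)^5 = Θ(n^(log_9 729) · (log n)^5). This is the extended Case 2 of the master theorem (f matches the critical exponent up to log factors), giving T(n) = Θ(n^(log_9 729) · (log n)^(5+1)) = Θ(n^3 · (log n)^6).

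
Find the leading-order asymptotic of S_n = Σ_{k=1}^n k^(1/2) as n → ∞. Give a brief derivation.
S_n ~ (2/3) · n^(3/2)

Integral comparison: Σ_{k=1}^n k^(1/2) = ∫_0^n x^(1/2) dx + O(n^(1/2)). The integral is n^(1 + 1/2) / (1 + 1/2) = n^((1+2)/2) / ((1+2)/2) = (2/3) · n^(3/2).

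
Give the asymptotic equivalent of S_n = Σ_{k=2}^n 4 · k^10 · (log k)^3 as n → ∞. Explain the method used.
S_n ~ 4 · n^11 · (log n)^3 / 11

By integral comparison, S_n = ∫_1^n 4 · x^10 · (log x)^3 dx + O(n^10 · (log n)^3). For the integral, the leading term of ∫_1^n x^10 (log x)^3 dx is n^11/11 · (log n)^3 (by repeated integration by parts; each step lowers the log-exponent and produces a relatively O(1/log n) correction). Hence S_n ~ 4 · n^11 · (log n)^3 / 11.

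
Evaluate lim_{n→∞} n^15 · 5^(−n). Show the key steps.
lim = 0

Exponentials with base > 1 dominate every fixed polynomial: for any fixed c, n^c / 5^n → 0 as n → ∞ (e.g. by the ratio test, or by writing 5^n = e^(n ln 5) and noting e^(n ln 5) / n^c → ∞). Hence n^15 · 5^(−n) = n^15 / 5^n → 0.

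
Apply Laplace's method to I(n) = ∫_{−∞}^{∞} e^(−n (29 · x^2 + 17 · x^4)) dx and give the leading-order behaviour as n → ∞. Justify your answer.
I(n) ~ sqrt(π/(29n))

φ(x) = 29 · x^2 + 17 · x^4 has its unique global minimum at x* = 0 (since φ'(x) = 58x + 68x^3 = 0 only at x = 0 for real x with both coefficients positive, and φ → ∞ as |x| → ∞). At x* = 0, φ(0) = 0 and φ''(0) = 58. Laplace's method then gives
  I(n) ~ sqrt(2π / (n · φ''(0))) · e^(−n φ(0)) = sqrt(2π / (58n)) = sqrt(π/(29n)).
The 17 · x^4 term contributes only at subleading order (an O(1/n) relative correction).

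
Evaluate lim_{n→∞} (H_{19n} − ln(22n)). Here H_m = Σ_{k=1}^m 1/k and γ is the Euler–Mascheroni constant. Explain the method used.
lim = ln(19/22) + γ

By Euler-Maclaurin, H_m = ln m + γ + O(1/m). So
  H_{19n} − ln(22n) = ln(19n) + γ − ln(22n) + O(1/n)
                       = ln(19/22) + γ + O(1/n).
Hence the limit is ln(19/22) + γ.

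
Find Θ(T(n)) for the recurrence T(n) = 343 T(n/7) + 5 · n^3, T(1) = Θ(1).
T(n) = Θ(n^3 log n)

log_7 343 = 3, and f(n) = 5 · n^3 = Θ(n^(log_7 343)). This is Case 2 of the master theorem: T(n) = Θ(f(n) · log n) = Θ(n^3 log n).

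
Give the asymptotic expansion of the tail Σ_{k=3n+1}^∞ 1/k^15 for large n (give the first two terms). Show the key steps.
Σ_{k>3n} 1/k^15 = 1/(14 · (3n)^14) − 1/(2 · (3n)^15) + O(1/(3n)^16)

Compare to the integral: ∫_{3n}^∞ x^(−15) dx = [−x^(−14)/14]_{3n}^∞ = 1/((15−1)·(3n)^14). The Euler-Maclaurin correction adds −f(3n)/2 = −1/(2·(3n)^15). Euler-Maclaurin then gives
  Σ_{k>3n} 1/k^15 = ∫_{3n}^∞ dx/x^15 − 1/(2·(3n)^15) + O(1/(3n)^16).
(Equivalently this is ζ(15) − Σ_{k≤3n} 1/k^15.)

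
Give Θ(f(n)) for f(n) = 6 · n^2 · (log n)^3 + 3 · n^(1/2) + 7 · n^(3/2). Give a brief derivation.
f(n) ∈ Θ(n^2 · (log n)^3)

Compare the terms by growth order. For large n, n^a · (log n)^b dominates n^a' · (log n)^b' iff a > a', or (a = a' and b > b'). Ranking the 3 terms shows the dominant one is 6 · n^2 · (log n)^3. Hence f(n) ∈ Θ(n^2 · (log n)^3).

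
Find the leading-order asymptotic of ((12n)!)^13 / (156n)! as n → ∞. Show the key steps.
((12n)!)^13/(156n)! ~ ((2π·12n)^(12/2) / sqrt(13)) · 13^(−13·12n)  →  0

Write N = 12n. Stirling: N! ~ sqrt(2π N)(N/e)^N and (13N)! ~ sqrt(2π·13N)·(13N/e)^(13N).
  (N!)^13/(13N)! ~ (2π N)^(13/2) (N/e)^(13N) / [sqrt(2π·13N) (13N/e)^(13N)]
     = (2π N)^(13/2) / sqrt(2π·13N) · (N/(13N))^(13N)
     = (2π N)^((13−1)/2) / sqrt(13) · 13^(−13N).
Since 13^13 > 1, the factor 13^(−13N) decays exponentially, so the ratio → 0. Substituting N = 12n gives the stated form.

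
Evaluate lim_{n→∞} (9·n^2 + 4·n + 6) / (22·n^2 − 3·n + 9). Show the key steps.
lim = 9/22

For large n the leading n^2 terms dominate both numerator and denominator. Dividing top and bottom by n^2, every other term tends to 0, leaving 9/22.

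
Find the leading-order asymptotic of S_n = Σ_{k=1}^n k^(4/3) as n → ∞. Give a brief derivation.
S_n ~ (3/7) · n^(7/3)

Integral comparison: Σ_{k=1}^n k^(4/3) = ∫_0^n x^(4/3) dx + O(n^(4/3)). The integral is n^(1 + 4/3) / (1 + 4/3) = n^((4+3)/3) / ((4+3)/3) = (3/7) · n^(7/3).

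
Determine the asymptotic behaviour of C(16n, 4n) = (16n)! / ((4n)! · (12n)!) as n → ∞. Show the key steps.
C(16n, 4n) ~ (256/27)^(4n) · sqrt(2/(3π·4n))

Write N = 4n. Apply Stirling to each factorial:
  (4N)! ~ sqrt(2π·4N) · (4N/e)^(4N),
  N! ~ sqrt(2π N) · (N/e)^N,
  (3N)! ~ sqrt(2π·3N) · (3N/e)^(3N).
The exponential factors combine to (4N)^(4N) / (N^N · (3N)^(3N)) = 4^(4N)/3^(3N) = (4^4/3^3)^N = (256/27)^N.
The square-root prefactors combine to sqrt(2π·4N) / (sqrt(2π N)·sqrt(2π·3N)) = sqrt(4 / (2π·3·N)) = sqrt(2/(3π·4n)).
Substituting N = 4n: C(16n, 4n) ~ (256/27)^(4n) · sqrt(2/(3π·4n)).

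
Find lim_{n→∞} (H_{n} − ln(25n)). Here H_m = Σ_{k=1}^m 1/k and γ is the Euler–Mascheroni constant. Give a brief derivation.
lim = −ln 25 + γ

By Euler-Maclaurin, H_m = ln m + γ + O(1/m). So
  H_{n} − ln(25n) = ln(n) + γ − ln(25n) + O(1/n)
                       = ln(1/25) + γ + O(1/n).
Hence the limit is ln(1/25) + γ.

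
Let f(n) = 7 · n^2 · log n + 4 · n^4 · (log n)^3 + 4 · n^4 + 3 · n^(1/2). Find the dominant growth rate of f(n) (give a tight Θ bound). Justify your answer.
f(n) ∈ Θ(n^4 · (log n)^3)

Compare the terms by growth order. For large n, n^a · (log n)^b dominates n^a' · (log n)^b' iff a > a', or (a = a' and b > b'). Ranking the 4 terms shows the dominant one is 4 · n^4 · (log n)^3. Hence f(n) ∈ Θ(n^4 · (log n)^3).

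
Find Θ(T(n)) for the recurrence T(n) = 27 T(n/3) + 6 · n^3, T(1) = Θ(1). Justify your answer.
T(n) = Θ(n^3 log n)

log_3 27 = 3, and f(n) = 6 · n^3 = Θ(n^(log_3 27)). This is Case 2 of the master theorem: T(n) = Θ(f(n) · log n) = Θ(n^3 log n).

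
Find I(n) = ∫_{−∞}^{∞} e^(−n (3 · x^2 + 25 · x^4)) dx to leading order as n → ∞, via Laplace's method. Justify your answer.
I(n) ~ sqrt(π/(3n))

φ(x) = 3 · x^2 + 25 · x^4 has its unique global minimum at x* = 0 (since φ'(x) = 6x + 100x^3 = 0 only at x = 0 for real x with both coefficients positive, and φ → ∞ as |x| → ∞). At x* = 0, φ(0) = 0 and φ''(0) = 6. Laplace's method then gives
  I(n) ~ sqrt(2π / (n · φ''(0))) · e^(−n φ(0)) = sqrt(2π / (6n)) = sqrt(π/(3n)).
The 25 · x^4 term contributes only at subleading order (an O(1/n) relative correction).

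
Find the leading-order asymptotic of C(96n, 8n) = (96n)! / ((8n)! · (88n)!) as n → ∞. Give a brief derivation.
C(96n, 8n) ~ (8916100448256/285311670611)^(8n) · sqrt(6/(11π·8n))

Write N = 8n. Apply Stirling to each factorial:
  (12N)! ~ sqrt(2π·12N) · (12N/e)^(12N),
  N! ~ sqrt(2π N) · (N/e)^N,
  (11N)! ~ sqrt(2π·11N) · (11N/e)^(11N).
The exponential factors combine to (12N)^(12N) / (N^N · (11N)^(11N)) = 12^(12N)/11^(11N) = (12^12/11^11)^N = (8916100448256/285311670611)^N.
The square-root prefactors combine to sqrt(2π·12N) / (sqrt(2π N)·sqrt(2π·11N)) = sqrt(12 / (2π·11·N)) = sqrt(6/(11π·8n)).
Substituting N = 8n: C(96n, 8n) ~ (8916100448256/285311670611)^(8n) · sqrt(6/(11π·8n)).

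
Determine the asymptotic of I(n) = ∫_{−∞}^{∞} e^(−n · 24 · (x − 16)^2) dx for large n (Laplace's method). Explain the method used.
I(n) = sqrt(π/(24n))

Here φ(x) = 24 · (x − 16)^2 has its unique minimum at x* = 16 with φ(x*) = 0 and φ''(x*) = 48. Laplace's method gives
  I(n) ~ e^(−n φ(x*)) · sqrt(2π / (n · φ''(x*))) = sqrt(2π / (48n)) = sqrt(π/(24n)).
This is exact: substituting u = (x − 16)·sqrt(24n) gives I(n) = (1/sqrt(24n)) ∫_{−∞}^{∞} e^(−u^2) du = sqrt(π/(24n)).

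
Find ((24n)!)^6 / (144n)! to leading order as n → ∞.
((24n)!)^6/(144n)! ~ ((2π·24n)^(5/2) / sqrt(6)) · 6^(−6·24n)  →  0

Write N = 24n. Stirling: N! ~ sqrt(2π N)(N/e)^N and (6N)! ~ sqrt(2π·6N)·(6N/e)^(6N).
  (N!)^6/(6N)! ~ (2π N)^(6/2) (N/e)^(6N) / [sqrt(2π·6N) (6N/e)^(6N)]
     = (2π N)^(6/2) / sqrt(2π·6N) · (N/(6N))^(6N)
     = (2π N)^((6−1)/2) / sqrt(6) · 6^(−6N).
Since 6^6 > 1, the factor 6^(−6N) decays exponentially, so the ratio → 0. Substituting N = 24n gives the stated form.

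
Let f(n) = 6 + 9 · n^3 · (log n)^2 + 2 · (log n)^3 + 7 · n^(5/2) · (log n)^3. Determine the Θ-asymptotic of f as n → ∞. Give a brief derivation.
f(n) ∈ Θ(n^3 · (log n)^2)

Compare the terms by growth order. For large n, n^a · (log n)^b dominates n^a' · (log n)^b' iff a > a', or (a = a' and b > b'). Ranking the 4 terms shows the dominant one is 9 · n^3 · (log n)^2. Hence f(n) ∈ Θ(n^3 · (log n)^2).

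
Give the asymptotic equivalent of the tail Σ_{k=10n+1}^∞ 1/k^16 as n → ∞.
Σ_{k>10n} 1/k^16 ~ 1/(15 · (10n)^15)

Compare to the integral: ∫_{10n}^∞ x^(−16) dx = [−x^(−15)/15]_{10n}^∞ = 1/((16−1)·(10n)^15). Euler-Maclaurin then gives
  Σ_{k>10n} 1/k^16 = ∫_{10n}^∞ dx/x^16 − 1/(2·(10n)^16) + O(1/(10n)^17).
(Equivalently this is ζ(16) − Σ_{k≤10n} 1/k^16.)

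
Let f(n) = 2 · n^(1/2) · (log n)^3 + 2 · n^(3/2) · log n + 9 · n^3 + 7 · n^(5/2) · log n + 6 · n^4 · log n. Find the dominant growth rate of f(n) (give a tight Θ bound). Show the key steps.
f(n) ∈ Θ(n^4 · log n)

Compare the terms by growth order. For large n, n^a · (log n)^b dominates n^a' · (log n)^b' iff a > a', or (a = a' and b > b'). Ranking the 5 terms shows the dominant one is 6 · n^4 · log n. Hence f(n) ∈ Θ(n^4 · log n).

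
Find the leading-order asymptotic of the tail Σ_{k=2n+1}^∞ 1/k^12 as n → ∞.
Σ_{k>2n} 1/k^12 ~ 1/(11 · (2n)^11)

Compare to the integral: ∫_{2n}^∞ x^(−12) dx = [−x^(−11)/11]_{2n}^∞ = 1/((12−1)·(2n)^11). Euler-Maclaurin then gives
  Σ_{k>2n} 1/k^12 = ∫_{2n}^∞ dx/x^12 − 1/(2·(2n)^12) + O(1/(2n)^13).
(Equivalently this is ζ(12) − Σ_{k≤2n} 1/k^12.)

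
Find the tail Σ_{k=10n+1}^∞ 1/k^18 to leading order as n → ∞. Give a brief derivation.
Σ_{k>10n} 1/k^18 ~ 1/(17 · (10n)^17)

Compare to the integral: ∫_{10n}^∞ x^(−18) dx = [−x^(−17)/17]_{10n}^∞ = 1/((18−1)·(10n)^17). Euler-Maclaurin then gives
  Σ_{k>10n} 1/k^18 = ∫_{10n}^∞ dx/x^18 − 1/(2·(10n)^18) + O(1/(10n)^19).
(Equivalently this is ζ(18) − Σ_{k≤10n} 1/k^18.)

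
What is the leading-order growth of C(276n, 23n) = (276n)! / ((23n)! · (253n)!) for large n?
C(276n, 23n) ~ (8916100448256/285311670611)^(23n) · sqrt(6/(11π·23n))

Write N = 23n. Apply Stirling to each factorial:
  (12N)! ~ sqrt(2π·12N) · (12N/e)^(12N),
  N! ~ sqrt(2π N) · (N/e)^N,
  (11N)! ~ sqrt(2π·11N) · (11N/e)^(11N).
The exponential factors combine to (12N)^(12N) / (N^N · (11N)^(11N)) = 12^(12N)/11^(11N) = (12^12/11^11)^N = (8916100448256/285311670611)^N.
The square-root prefactors combine to sqrt(2π·12N) / (sqrt(2π N)·sqrt(2π·11N)) = sqrt(12 / (2π·11·N)) = sqrt(6/(11π·23n)).
Substituting N = 23n: C(276n, 23n) ~ (8916100448256/285311670611)^(23n) · sqrt(6/(11π·23n)).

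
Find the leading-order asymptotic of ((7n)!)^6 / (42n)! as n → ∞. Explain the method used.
((7n)!)^6/(42n)! ~ ((2π·7n)^(5/2) / sqrt(6)) · 6^(−6·7n)  →  0

Write N = 7n. Stirling: N! ~ sqrt(2π N)(N/e)^N and (6N)! ~ sqrt(2π·6N)·(6N/e)^(6N).
  (N!)^6/(6N)! ~ (2π N)^(6/2) (N/e)^(6N) / [sqrt(2π·6N) (6N/e)^(6N)]
     = (2π N)^(6/2) / sqrt(2π·6N) · (N/(6N))^(6N)
     = (2π N)^((6−1)/2) / sqrt(6) · 6^(−6N).
Since 6^6 > 1, the factor 6^(−6N) decays exponentially, so the ratio → 0. Substituting N = 7n gives the stated form.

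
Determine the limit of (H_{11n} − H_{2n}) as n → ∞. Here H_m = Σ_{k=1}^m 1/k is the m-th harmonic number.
lim = ln(11/2)

Euler-Maclaurin gives H_m = ln m + γ + 1/(2m) + O(1/m^2). The γ and O(1/m) terms cancel in the difference:
  H_{11n} − H_{2n} = ln(11n) − ln(2n) + O(1/n) = ln(11/2) + O(1/n).
Hence the limit is ln(11/2).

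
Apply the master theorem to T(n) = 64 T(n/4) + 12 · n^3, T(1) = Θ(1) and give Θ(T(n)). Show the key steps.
T(n) = Θ(n^3 log n)

log_4 64 = 3, and f(n) = 12 · n^3 = Θ(n^(log_4 64)). This is Case 2 of the master theorem: T(n) = Θ(f(n) · log n) = Θ(n^3 log n).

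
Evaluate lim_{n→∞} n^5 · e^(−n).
lim = 0

Exponentials with base > 1 dominate every fixed polynomial: for any fixed c, n^c / e^n → 0 as n → ∞ (e.g. by the ratio test, or since e^n grows faster than any power of n). Hence n^5 · e^(−n) = n^5 / e^n → 0.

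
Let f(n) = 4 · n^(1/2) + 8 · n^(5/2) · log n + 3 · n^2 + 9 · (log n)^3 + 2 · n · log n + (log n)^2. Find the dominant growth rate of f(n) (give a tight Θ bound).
f(n) ∈ Θ(n^(5/2) · log n)

Compare the terms by growth order. For large n, n^a · (log n)^b dominates n^a' · (log n)^b' iff a > a', or (a = a' and b > b'). Ranking the 6 terms shows the dominant one is 8 · n^(5/2) · log n. Hence f(n) ∈ Θ(n^(5/2) · log n).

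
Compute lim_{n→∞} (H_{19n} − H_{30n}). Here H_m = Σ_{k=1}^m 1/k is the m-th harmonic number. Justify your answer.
lim = ln(19/30)

Euler-Maclaurin gives H_m = ln m + γ + 1/(2m) + O(1/m^2). The γ and O(1/m) terms cancel in the difference:
  H_{19n} − H_{30n} = ln(19n) − ln(30n) + O(1/n) = ln(19/30) + O(1/n).
Hence the limit is ln(19/30).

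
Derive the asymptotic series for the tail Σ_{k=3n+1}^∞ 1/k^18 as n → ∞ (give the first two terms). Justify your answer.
Σ_{k>3n} 1/k^18 = 1/(17 · (3n)^17) − 1/(2 · (3n)^18) + O(1/(3n)^19)

Compare to the integral: ∫_{3n}^∞ x^(−18) dx = [−x^(−17)/17]_{3n}^∞ = 1/((18−1)·(3n)^17). The Euler-Maclaurin correction adds −f(3n)/2 = −1/(2·(3n)^18). Euler-Maclaurin then gives
  Σ_{k>3n} 1/k^18 = ∫_{3n}^∞ dx/x^18 − 1/(2·(3n)^18) + O(1/(3n)^19).
(Equivalently this is ζ(18) − Σ_{k≤3n} 1/k^18.)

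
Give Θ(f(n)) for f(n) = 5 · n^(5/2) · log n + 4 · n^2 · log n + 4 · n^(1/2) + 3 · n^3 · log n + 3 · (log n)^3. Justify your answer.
f(n) ∈ Θ(n^3 · log n)

Compare the terms by growth order. For large n, n^a · (log n)^b dominates n^a' · (log n)^b' iff a > a', or (a = a' and b > b'). Ranking the 5 terms shows the dominant one is 3 · n^3 · log n. Hence f(n) ∈ Θ(n^3 · log n).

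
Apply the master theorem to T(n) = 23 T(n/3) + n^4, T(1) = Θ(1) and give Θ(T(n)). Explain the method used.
T(n) = Θ(n^4)

log_3 23 ≈ 2.854. f(n) = n^4 dominates n^(log_3 23) since 4 > 2.854, and the regularity condition a·f(n/b) = 23·(n/3)^4 = (23/81)·n^4 ≤ c·f(n) holds with c = 23/81 ≈ 0.284 < 1. So this is Case 3: T(n) = Θ(f(n)) = Θ(n^4).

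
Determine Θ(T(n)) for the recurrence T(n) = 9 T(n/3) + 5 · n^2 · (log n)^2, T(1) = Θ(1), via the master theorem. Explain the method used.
T(n) = Θ(n^2 · (log n)^3)

Here log_3 9 = 2 and f(n) = 5 · n^2 · (log n)^2 = Θ(n^(log_3 9) · (log n)^2). This is the extended Case 2 of the master theorem (f matches the critical exponent up to log factors), giving T(n) = Θ(n^(log_3 9) · (log n)^(2+1)) = Θ(n^2 · (log n)^3).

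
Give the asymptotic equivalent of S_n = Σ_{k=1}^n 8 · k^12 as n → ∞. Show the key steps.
S_n ~ 8 · n^13 / 13

By integral comparison (Euler-Maclaurin), Σ_{k=1}^n 8 · k^12 = 8 · ∫_0^n x^12 dx + O(n^12) = 8 · n^13/13 + O(n^12). (Equivalently, Faulhaber's formula gives the same leading term.)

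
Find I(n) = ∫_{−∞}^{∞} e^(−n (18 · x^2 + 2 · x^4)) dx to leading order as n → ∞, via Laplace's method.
I(n) ~ sqrt(π/(18n))

φ(x) = 18 · x^2 + 2 · x^4 has its unique global minimum at x* = 0 (since φ'(x) = 36x + 8x^3 = 0 only at x = 0 for real x with both coefficients positive, and φ → ∞ as |x| → ∞). At x* = 0, φ(0) = 0 and φ''(0) = 36. Laplace's method then gives
  I(n) ~ sqrt(2π / (n · φ''(0))) · e^(−n φ(0)) = sqrt(2π / (36n)) = sqrt(π/(18n)).
The 2 · x^4 term contributes only at subleading order (an O(1/n) relative correction).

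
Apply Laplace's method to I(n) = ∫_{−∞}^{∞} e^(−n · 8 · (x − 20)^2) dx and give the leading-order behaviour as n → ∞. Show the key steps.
I(n) = sqrt(π/(8n))

Here φ(x) = 8 · (x − 20)^2 has its unique minimum at x* = 20 with φ(x*) = 0 and φ''(x*) = 16. Laplace's method gives
  I(n) ~ e^(−n φ(x*)) · sqrt(2π / (n · φ''(x*))) = sqrt(2π / (16n)) = sqrt(π/(8n)).
This is exact: substituting u = (x − 20)·sqrt(8n) gives I(n) = (1/sqrt(8n)) ∫_{−∞}^{∞} e^(−u^2) du = sqrt(π/(8n)).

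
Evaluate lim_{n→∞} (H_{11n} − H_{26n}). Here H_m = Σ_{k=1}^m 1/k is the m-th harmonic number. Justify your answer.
lim = ln(11/26)

Euler-Maclaurin gives H_m = ln m + γ + 1/(2m) + O(1/m^2). The γ and O(1/m) terms cancel in the difference:
  H_{11n} − H_{26n} = ln(11n) − ln(26n) + O(1/n) = ln(11/26) + O(1/n).
Hence the limit is ln(11/26).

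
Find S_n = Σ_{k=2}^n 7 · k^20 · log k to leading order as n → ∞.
S_n ~ n^21 log n / 3 − n^21 / 63

By integral comparison, S_n = ∫_1^n 7 · x^20 · log x dx + O(n^20 · log n). For the integral, ∫ x^20 log x dx = n^21 log n / 21 − n^21/441 (integration by parts). Hence S_n ~ n^21 log n / 3 − n^21 / 63.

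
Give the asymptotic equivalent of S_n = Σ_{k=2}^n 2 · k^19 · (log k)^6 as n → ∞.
S_n ~ n^20 · (log n)^6 / 10

By integral comparison, S_n = ∫_1^n 2 · x^19 · (log x)^6 dx + O(n^19 · (log n)^6). For the integral, the leading term of ∫_1^n x^19 (log x)^6 dx is n^20/20 · (log n)^6 (by repeated integration by parts; each step lowers the log-exponent and produces a relatively O(1/log n) correction). Hence S_n ~ n^20 · (log n)^6 / 10.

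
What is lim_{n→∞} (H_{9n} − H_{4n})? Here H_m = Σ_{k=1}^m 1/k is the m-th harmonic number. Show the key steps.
lim = ln(9/4)

Euler-Maclaurin gives H_m = ln m + γ + 1/(2m) + O(1/m^2). The γ and O(1/m) terms cancel in the difference:
  H_{9n} − H_{4n} = ln(9n) − ln(4n) + O(1/n) = ln(9/4) + O(1/n).
Hence the limit is ln(9/4).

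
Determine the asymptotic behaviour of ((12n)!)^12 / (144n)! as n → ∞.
((12n)!)^12/(144n)! ~ ((2π·12n)^(11/2) / sqrt(12)) · 12^(−12·12n)  →  0

Write N = 12n. Stirling: N! ~ sqrt(2π N)(N/e)^N and (12N)! ~ sqrt(2π·12N)·(12N/e)^(12N).
  (N!)^12/(12N)! ~ (2π N)^(12/2) (N/e)^(12N) / [sqrt(2π·12N) (12N/e)^(12N)]
     = (2π N)^(12/2) / sqrt(2π·12N) · (N/(12N))^(12N)
     = (2π N)^((12−1)/2) / sqrt(12) · 12^(−12N).
Since 12^12 > 1, the factor 12^(−12N) decays exponentially, so the ratio → 0. Substituting N = 12n gives the stated form.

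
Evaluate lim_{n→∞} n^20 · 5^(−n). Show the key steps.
lim = 0

Exponentials with base > 1 dominate every fixed polynomial: for any fixed c, n^c / 5^n → 0 as n → ∞ (e.g. by the ratio test, or by writing 5^n = e^(n ln 5) and noting e^(n ln 5) / n^c → ∞). Hence n^20 · 5^(−n) = n^20 / 5^n → 0.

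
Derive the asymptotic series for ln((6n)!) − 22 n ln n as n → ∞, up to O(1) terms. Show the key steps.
ln((6n)!) − 22 n ln n = −16 n ln n + 6(ln 6 − 1) n + (1/2) ln(2π·6n) + O(1/n)

Stirling: ln((6n)!) = 6n ln(6n) − 6n + (1/2) ln(2π·6n) + O(1/n).
Expand 6n ln(6n) = 6n (ln n + ln 6) = 6n ln n + 6n ln 6.
Subtract 22n ln n: leading term is (6 − 22) n ln n = −16 n ln n. The next term is 6n ln 6 − 6n = 6(ln 6 − 1) n. Then the (1/2) ln(2π·6n) correction.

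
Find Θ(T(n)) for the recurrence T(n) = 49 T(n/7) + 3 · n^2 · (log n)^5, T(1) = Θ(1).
T(n) = Θ(n^2 · (log n)^6)

Here log_7 49 = 2 and f(n) = 3 · n^2 · (log n)^5 = Θ(n^(log_7 49) · (log n)^5). This is the extended Case 2 of the master theorem (f matches the critical exponent up to log factors), giving T(n) = Θ(n^(log_7 49) · (log n)^(5+1)) = Θ(n^2 · (log n)^6).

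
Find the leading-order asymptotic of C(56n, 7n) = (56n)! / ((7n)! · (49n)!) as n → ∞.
C(56n, 7n) ~ (16777216/823543)^(7n) · sqrt(4/(7π·7n))

Write N = 7n. Apply Stirling to each factorial:
  (8N)! ~ sqrt(2π·8N) · (8N/e)^(8N),
  N! ~ sqrt(2π N) · (N/e)^N,
  (7N)! ~ sqrt(2π·7N) · (7N/e)^(7N).
The exponential factors combine to (8N)^(8N) / (N^N · (7N)^(7N)) = 8^(8N)/7^(7N) = (8^8/7^7)^N = (16777216/823543)^N.
The square-root prefactors combine to sqrt(2π·8N) / (sqrt(2π N)·sqrt(2π·7N)) = sqrt(8 / (2π·7·N)) = sqrt(4/(7π·7n)).
Substituting N = 7n: C(56n, 7n) ~ (16777216/823543)^(7n) · sqrt(4/(7π·7n)).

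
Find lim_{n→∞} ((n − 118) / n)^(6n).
lim = e^(−708)

Rewrite as (1 − 118/n)^(6n). By the standard limit (1 + x/n)^n → e^x, we have (1 − 118/n)^n → e^(−118), and raising to the 6th power gives e^(−708).
More precisely, ln[(1 − 118/n)^(6n)] = 6n · ln(1 − 118/n) = 6n · (-118/n + O(1/n^2)) = -708 + O(1/n) → -708.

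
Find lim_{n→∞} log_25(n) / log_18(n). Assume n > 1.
lim = ln(18) / ln(25) = log_25(18)

Change of base: log_25(n) = ln n / ln 25 and log_18(n) = ln n / ln 18. The ratio is (ln n / ln 25) · (ln 18 / ln n) = ln 18 / ln 25, a constant independent of n. So the limit is ln 18 / ln 25 = log_25(18).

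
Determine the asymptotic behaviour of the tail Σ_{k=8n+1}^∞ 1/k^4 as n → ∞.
Σ_{k>8n} 1/k^4 ~ 1/(3 · (8n)^3)

Compare to the integral: ∫_{8n}^∞ x^(−4) dx = [−x^(−3)/3]_{8n}^∞ = 1/((4−1)·(8n)^3). Euler-Maclaurin then gives
  Σ_{k>8n} 1/k^4 = ∫_{8n}^∞ dx/x^4 − 1/(2·(8n)^4) + O(1/(8n)^5).
(Equivalently this is ζ(4) − Σ_{k≤8n} 1/k^4.)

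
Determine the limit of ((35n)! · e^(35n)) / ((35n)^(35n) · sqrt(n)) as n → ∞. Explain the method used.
lim = sqrt(2π·35)

Stirling: (35n)! ~ sqrt(2π·35n) · (35n/e)^(35n). Hence
  (35n)! · e^(35n) / (35n)^(35n) ~ sqrt(2π·35n).
Dividing by sqrt(n): sqrt(2π·35n) / sqrt(n) = sqrt(2π·35) · n^((1−1)/2), so the limit is sqrt(2π·35).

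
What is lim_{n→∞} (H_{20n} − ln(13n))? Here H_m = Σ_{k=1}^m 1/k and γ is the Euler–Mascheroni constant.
lim = ln(20/13) + γ

By Euler-Maclaurin, H_m = ln m + γ + O(1/m). So
  H_{20n} − ln(13n) = ln(20n) + γ − ln(13n) + O(1/n)
                       = ln(20/13) + γ + O(1/n).
Hence the limit is ln(20/13) + γ.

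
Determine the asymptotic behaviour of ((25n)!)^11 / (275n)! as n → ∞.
((25n)!)^11/(275n)! ~ ((2π·25n)^(10/2) / sqrt(11)) · 11^(−11·25n)  →  0

Write N = 25n. Stirling: N! ~ sqrt(2π N)(N/e)^N and (11N)! ~ sqrt(2π·11N)·(11N/e)^(11N).
  (N!)^11/(11N)! ~ (2π N)^(11/2) (N/e)^(11N) / [sqrt(2π·11N) (11N/e)^(11N)]
     = (2π N)^(11/2) / sqrt(2π·11N) · (N/(11N))^(11N)
     = (2π N)^((11−1)/2) / sqrt(11) · 11^(−11N).
Since 11^11 > 1, the factor 11^(−11N) decays exponentially, so the ratio → 0. Substituting N = 25n gives the stated form.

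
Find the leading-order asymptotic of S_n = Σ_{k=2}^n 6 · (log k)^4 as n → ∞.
S_n ~ 6 · n · (log n)^4

By integral comparison, S_n = ∫_1^n 6 · (log x)^4 dx + O((log n)^4). For the integral, the leading term of ∫_1^n (log x)^4 dx is n · (log n)^4 (by repeated integration by parts; each step lowers the log-exponent and produces a relatively O(1/log n) correction). Hence S_n ~ 6 · n · (log n)^4.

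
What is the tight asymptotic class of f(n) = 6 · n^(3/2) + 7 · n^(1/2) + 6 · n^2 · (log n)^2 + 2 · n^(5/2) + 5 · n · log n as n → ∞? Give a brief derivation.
f(n) ∈ Θ(n^(5/2))

Compare the terms by growth order. For large n, n^a · (log n)^b dominates n^a' · (log n)^b' iff a > a', or (a = a' and b > b'). Ranking the 5 terms shows the dominant one is 2 · n^(5/2). Hence f(n) ∈ Θ(n^(5/2)).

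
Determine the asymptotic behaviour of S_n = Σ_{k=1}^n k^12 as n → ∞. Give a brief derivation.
S_n ~ n^13 / 13

By integral comparison (Euler-Maclaurin), Σ_{k=1}^n k^12 = ∫_0^n x^12 dx + O(n^12) = n^13/13 + O(n^12). (Equivalently, Faulhaber's formula gives the same leading term.)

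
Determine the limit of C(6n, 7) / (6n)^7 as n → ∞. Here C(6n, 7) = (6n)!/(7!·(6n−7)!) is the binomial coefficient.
lim = 1/7! = 1/5040

With N = 6n → ∞: C(N, 7) / N^7 = [N(N−1)…(N−6)] / (7! · N^7) = (1/7!) · 1 · (1 − 1/(6n)) · … · (1 − 6/(6n)). Each factor → 1 as N → ∞, so the limit is 1/7! = 1/5040.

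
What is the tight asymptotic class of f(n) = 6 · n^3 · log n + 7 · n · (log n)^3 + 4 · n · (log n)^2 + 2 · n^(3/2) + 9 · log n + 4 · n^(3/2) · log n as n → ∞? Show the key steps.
f(n) ∈ Θ(n^3 · log n)

Compare the terms by growth order. For large n, n^a · (log n)^b dominates n^a' · (log n)^b' iff a > a', or (a = a' and b > b'). Ranking the 6 terms shows the dominant one is 6 · n^3 · log n. Hence f(n) ∈ Θ(n^3 · log n).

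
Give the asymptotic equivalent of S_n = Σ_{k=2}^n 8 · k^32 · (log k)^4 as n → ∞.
S_n ~ 8 · n^33 · (log n)^4 / 33

By integral comparison, S_n = ∫_1^n 8 · x^32 · (log x)^4 dx + O(n^32 · (log n)^4). For the integral, the leading term of ∫_1^n x^32 (log x)^4 dx is n^33/33 · (log n)^4 (by repeated integration by parts; each step lowers the log-exponent and produces a relatively O(1/log n) correction). Hence S_n ~ 8 · n^33 · (log n)^4 / 33.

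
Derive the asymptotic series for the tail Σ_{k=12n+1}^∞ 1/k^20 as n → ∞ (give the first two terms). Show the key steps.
Σ_{k>12n} 1/k^20 = 1/(19 · (12n)^19) − 1/(2 · (12n)^20) + O(1/(12n)^21)

Compare to the integral: ∫_{12n}^∞ x^(−20) dx = [−x^(−19)/19]_{12n}^∞ = 1/((20−1)·(12n)^19). The Euler-Maclaurin correction adds −f(12n)/2 = −1/(2·(12n)^20). Euler-Maclaurin then gives
  Σ_{k>12n} 1/k^20 = ∫_{12n}^∞ dx/x^20 − 1/(2·(12n)^20) + O(1/(12n)^21).
(Equivalently this is ζ(20) − Σ_{k≤12n} 1/k^20.)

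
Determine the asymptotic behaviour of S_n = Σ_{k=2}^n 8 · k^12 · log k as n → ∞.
S_n ~ 8 · n^13 log n / 13 − 8 · n^13 / 169

By integral comparison, S_n = ∫_1^n 8 · x^12 · log x dx + O(n^12 · log n). For the integral, ∫ x^12 log x dx = n^13 log n / 13 − n^13/169 (integration by parts). Hence S_n ~ 8 · n^13 log n / 13 − 8 · n^13 / 169.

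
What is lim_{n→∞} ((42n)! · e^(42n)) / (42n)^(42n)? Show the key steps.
lim = ∞

Stirling: (42n)! ~ sqrt(2π·42n) · (42n/e)^(42n). Hence
  (42n)! · e^(42n) / (42n)^(42n) ~ sqrt(2π·42n) = sqrt(2π·42) · sqrt(n) → ∞.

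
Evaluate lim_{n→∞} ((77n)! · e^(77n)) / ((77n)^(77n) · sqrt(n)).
lim = sqrt(2π·77)

Stirling: (77n)! ~ sqrt(2π·77n) · (77n/e)^(77n). Hence
  (77n)! · e^(77n) / (77n)^(77n) ~ sqrt(2π·77n).
Dividing by sqrt(n): sqrt(2π·77n) / sqrt(n) = sqrt(2π·77) · n^((1−1)/2), so the limit is sqrt(2π·77).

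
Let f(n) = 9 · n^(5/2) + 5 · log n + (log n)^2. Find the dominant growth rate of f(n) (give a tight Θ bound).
f(n) ∈ Θ(n^(5/2))

Compare the terms by growth order. For large n, n^a · (log n)^b dominates n^a' · (log n)^b' iff a > a', or (a = a' and b > b'). Ranking the 3 terms shows the dominant one is 9 · n^(5/2). Hence f(n) ∈ Θ(n^(5/2)).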